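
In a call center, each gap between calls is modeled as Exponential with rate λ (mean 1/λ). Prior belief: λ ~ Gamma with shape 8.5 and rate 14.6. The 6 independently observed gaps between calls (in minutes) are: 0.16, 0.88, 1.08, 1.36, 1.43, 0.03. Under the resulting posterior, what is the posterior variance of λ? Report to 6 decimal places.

With a Gamma(shape α, rate β) prior on the exponential rate λ, the posterior after n observations with total T = Σxᵢ is Gamma(α+n, β+T).
Sum of observations T = 4.94 minutes; n = 6.
Posterior: Gamma(8.5+6, 14.6+4.94) = Gamma(14.5, 19.54).
Var = α/β² = 0.037977.

0.037977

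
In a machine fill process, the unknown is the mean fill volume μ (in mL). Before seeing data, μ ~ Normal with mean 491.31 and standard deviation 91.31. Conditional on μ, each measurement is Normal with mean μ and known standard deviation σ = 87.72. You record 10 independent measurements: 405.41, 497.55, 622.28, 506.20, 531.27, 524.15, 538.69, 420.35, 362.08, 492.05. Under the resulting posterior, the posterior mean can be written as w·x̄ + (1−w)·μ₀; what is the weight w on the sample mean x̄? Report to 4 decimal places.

For Normal data with known variance σ², a Normal(μ₀, σ₀²) prior on μ is conjugate. Posterior precision = 1/σ₀² + n/σ²; posterior mean is the precision-weighted average of μ₀ and x̄.
σ₀² = 91.31² = 8337.5161, σ² = 87.72² = 7694.7984. Prior precision 1/σ₀² = 1/8337.5161; data precision n/σ² = 10/7694.7984.
w = (n/σ²)/(1/σ₀² + n/σ²) = n·σ₀²/(σ² + n·σ₀²) = 10·8337.5161/(7694.7984 + 10·8337.5161) = 83375.161/91069.9594 = 0.9155.

0.9155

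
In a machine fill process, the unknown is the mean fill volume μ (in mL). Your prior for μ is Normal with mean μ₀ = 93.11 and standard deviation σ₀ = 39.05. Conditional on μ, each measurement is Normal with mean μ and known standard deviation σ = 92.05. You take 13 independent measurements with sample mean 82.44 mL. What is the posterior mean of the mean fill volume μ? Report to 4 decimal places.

For Normal data with known variance σ², a Normal(μ₀, σ₀²) prior on μ is conjugate. Posterior precision = 1/σ₀² + n/σ²; posterior mean is the precision-weighted average of μ₀ and x̄.
n·x̄ = 13·82.44 = 1071.72.
σ₀² = 39.05² = 1524.9025, σ² = 92.05² = 8473.2025; σ² + n·σ₀² = 8473.2025 + 13·1524.9025 = 28296.935.
Posterior mean = (μ₀/σ₀² + n·x̄/σ²)/(1/σ₀² + n/σ²) = (σ²·μ₀ + σ₀²·n·x̄)/(σ² + n·σ₀²) = (8473.2025·93.11 + 1524.9025·1071.72)/28296.935 = 2423208.392075/28296.935 = 85.6350.

85.6350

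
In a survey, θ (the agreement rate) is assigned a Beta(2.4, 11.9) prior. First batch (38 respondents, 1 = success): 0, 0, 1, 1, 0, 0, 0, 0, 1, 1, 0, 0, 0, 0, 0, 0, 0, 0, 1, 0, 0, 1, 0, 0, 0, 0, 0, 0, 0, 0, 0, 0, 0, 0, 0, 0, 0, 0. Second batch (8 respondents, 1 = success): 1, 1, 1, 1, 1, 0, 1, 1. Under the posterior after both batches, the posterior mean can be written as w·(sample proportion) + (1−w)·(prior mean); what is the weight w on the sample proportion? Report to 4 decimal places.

0.7629

The Beta prior is conjugate to a Binomial/Bernoulli likelihood; the update adds successes to α and failures to β.
Total number of respondents: n = 38 + 8 = 46.
Posterior mean = (α₀+k)/(α₀+β₀+n) = [n/(α₀+β₀+n)]·(k/n) + [(α₀+β₀)/(α₀+β₀+n)]·α₀/(α₀+β₀), so only n and the prior enter the weight.
The weight on the data is w = n/(α₀+β₀+n) = 46/(2.4+11.9+46) = 46/60.3 = 0.7629.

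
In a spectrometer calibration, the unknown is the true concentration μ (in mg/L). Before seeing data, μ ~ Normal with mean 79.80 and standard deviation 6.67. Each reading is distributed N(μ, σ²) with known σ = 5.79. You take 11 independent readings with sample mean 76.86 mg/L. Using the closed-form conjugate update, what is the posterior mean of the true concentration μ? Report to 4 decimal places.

For Normal data with known variance σ², a Normal(μ₀, σ₀²) prior on μ is conjugate. Posterior precision = 1/σ₀² + n/σ²; posterior mean is the precision-weighted average of μ₀ and x̄.
n·x̄ = 11·76.86 = 845.46.
σ₀² = 6.67² = 44.4889, σ² = 5.79² = 33.5241; σ² + n·σ₀² = 33.5241 + 11·44.4889 = 522.902.
Posterior mean = (μ₀/σ₀² + n·x̄/σ²)/(1/σ₀² + n/σ²) = (σ²·μ₀ + σ₀²·n·x̄)/(σ² + n·σ₀²) = (33.5241·79.80 + 44.4889·845.46)/522.902 = 40288.808574/522.902 = 77.0485.

77.0485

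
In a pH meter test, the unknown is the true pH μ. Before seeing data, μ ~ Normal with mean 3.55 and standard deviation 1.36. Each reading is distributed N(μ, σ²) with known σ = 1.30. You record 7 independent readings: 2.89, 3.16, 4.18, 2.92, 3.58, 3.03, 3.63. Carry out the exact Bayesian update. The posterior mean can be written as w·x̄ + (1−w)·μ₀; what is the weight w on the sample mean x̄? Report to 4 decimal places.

For Normal data with known variance σ², a Normal(μ₀, σ₀²) prior on μ is conjugate. Posterior precision = 1/σ₀² + n/σ²; posterior mean is the precision-weighted average of μ₀ and x̄.
σ₀² = 1.36² = 1.8496, σ² = 1.30² = 1.69. Prior precision 1/σ₀² = 1/1.8496; data precision n/σ² = 7/1.69.
w = (n/σ²)/(1/σ₀² + n/σ²) = n·σ₀²/(σ² + n·σ₀²) = 7·1.8496/(1.69 + 7·1.8496) = 12.9472/14.6372 = 0.8845.

0.8845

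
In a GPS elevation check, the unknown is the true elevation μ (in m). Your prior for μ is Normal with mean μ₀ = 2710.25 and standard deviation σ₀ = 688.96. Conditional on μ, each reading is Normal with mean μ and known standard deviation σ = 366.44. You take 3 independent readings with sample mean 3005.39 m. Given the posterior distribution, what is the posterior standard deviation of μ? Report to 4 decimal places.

202.2436

For Normal data with known variance σ², a Normal(μ₀, σ₀²) prior on μ is conjugate. Posterior precision = 1/σ₀² + n/σ²; posterior mean is the precision-weighted average of μ₀ and x̄.
σ₀² = 688.96² = 474665.8816, σ² = 366.44² = 134278.2736; σ² + n·σ₀² = 134278.2736 + 3·474665.8816 = 1558275.9184.
Posterior precision = 1/σ₀² + n/σ² = 1/474665.8816 + 3/134278.2736 = (σ² + n·σ₀²)/(σ₀²σ²) = 1558275.9184/(474665.8816·134278.2736); posterior variance σₙ² = σ₀²σ²/(σ² + n·σ₀²) = 474665.8816·134278.2736/1558275.9184 = 40902.457880.
Posterior SD = √σₙ² = √(474665.8816·134278.2736/1558275.9184) = 202.2436.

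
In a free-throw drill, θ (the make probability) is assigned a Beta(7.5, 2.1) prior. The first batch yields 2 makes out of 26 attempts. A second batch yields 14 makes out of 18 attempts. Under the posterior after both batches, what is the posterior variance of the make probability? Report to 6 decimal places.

0.004509

The Beta prior is conjugate to a Binomial/Bernoulli likelihood; the update adds successes to α and failures to β.
After batch 1: Beta(7.5+2, 2.1+24) = Beta(9.5, 26.1).
After batch 2: Beta(9.5+14, 26.1+4) = Beta(23.5, 30.1).
Var = αβ/((α+β)²(α+β+1)) = 23.5·30.1/(53.6²·54.6) = 0.004509.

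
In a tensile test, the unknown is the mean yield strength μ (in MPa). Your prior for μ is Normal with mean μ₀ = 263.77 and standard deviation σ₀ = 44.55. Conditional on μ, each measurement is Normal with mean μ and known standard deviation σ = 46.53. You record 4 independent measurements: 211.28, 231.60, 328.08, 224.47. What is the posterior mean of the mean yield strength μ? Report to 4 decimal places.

252.0529

For Normal data with known variance σ², a Normal(μ₀, σ₀²) prior on μ is conjugate. Posterior precision = 1/σ₀² + n/σ²; posterior mean is the precision-weighted average of μ₀ and x̄.
Σxᵢ = 211.28 + 231.60 + 328.08 + 224.47 = 995.43, so n·x̄ = 995.43.
σ₀² = 44.55² = 1984.7025, σ² = 46.53² = 2165.0409; σ² + n·σ₀² = 2165.0409 + 4·1984.7025 = 10103.8509.
Posterior mean = (μ₀/σ₀² + n·x̄/σ²)/(1/σ₀² + n/σ²) = (σ²·μ₀ + σ₀²·n·x̄)/(σ² + n·σ₀²) = (2165.0409·263.77 + 1984.7025·995.43)/10103.8509 = 2546705.247768/10103.8509 = 252.0529.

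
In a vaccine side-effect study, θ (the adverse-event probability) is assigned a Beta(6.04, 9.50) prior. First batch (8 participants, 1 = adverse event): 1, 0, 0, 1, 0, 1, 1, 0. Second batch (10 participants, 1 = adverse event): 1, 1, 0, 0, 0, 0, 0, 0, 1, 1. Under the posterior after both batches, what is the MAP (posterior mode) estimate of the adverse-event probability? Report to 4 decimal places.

The Beta prior is conjugate to a Binomial/Bernoulli likelihood; the update adds successes to α and failures to β.
After batch 1: Beta(6.04+4, 9.50+4) = Beta(10.04, 13.50).
After batch 2: Beta(10.04+4, 13.50+6) = Beta(14.04, 19.50).
Mode of Beta(a,b) for a,b>1 is (a−1)/(a+b−2) = 13.04/31.54 = 0.4134.

0.4134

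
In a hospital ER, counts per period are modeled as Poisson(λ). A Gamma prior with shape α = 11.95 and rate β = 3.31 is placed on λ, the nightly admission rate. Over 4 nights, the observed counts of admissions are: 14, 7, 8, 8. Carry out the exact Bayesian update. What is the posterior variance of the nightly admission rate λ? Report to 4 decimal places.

With a Gamma(shape α, rate β) prior, the Poisson likelihood is conjugate: the posterior is Gamma(α + ΣXᵢ, β + n).
Sum of counts S = 37 over n = 4 nights.
Posterior: Gamma(α+S, β+n) = Gamma(11.95+37, 3.31+4) = Gamma(48.95, 7.31).
Var = α/β² = 48.95/7.31² = 0.9160.

0.9160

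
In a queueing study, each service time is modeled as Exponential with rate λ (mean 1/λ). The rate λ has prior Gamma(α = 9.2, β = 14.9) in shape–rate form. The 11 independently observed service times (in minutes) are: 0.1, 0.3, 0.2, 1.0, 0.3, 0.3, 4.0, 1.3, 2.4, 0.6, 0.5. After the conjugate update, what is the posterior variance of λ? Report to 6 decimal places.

With a Gamma(shape α, rate β) prior on the exponential rate λ, the posterior after n observations with total T = Σxᵢ is Gamma(α+n, β+T).
Sum of observations T = 11.0 minutes; n = 11.
Posterior: Gamma(9.2+11, 14.9+11.0) = Gamma(20.2, 25.9).
Var = α/β² = 0.030113.

0.030113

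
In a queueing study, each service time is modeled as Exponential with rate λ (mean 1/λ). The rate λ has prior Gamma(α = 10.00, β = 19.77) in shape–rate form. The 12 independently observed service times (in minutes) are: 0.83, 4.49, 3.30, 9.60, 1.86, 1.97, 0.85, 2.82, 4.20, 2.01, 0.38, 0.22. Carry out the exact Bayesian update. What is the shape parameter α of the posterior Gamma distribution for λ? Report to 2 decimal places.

With a Gamma(shape α, rate β) prior on the exponential rate λ, the posterior after n observations with total T = Σxᵢ is Gamma(α+n, β+T).
Sum of observations T = 32.53 minutes; n = 12.
Posterior: Gamma(10.00+12, 19.77+32.53) = Gamma(22.00, 52.30).
Posterior α = 22.00.

22.00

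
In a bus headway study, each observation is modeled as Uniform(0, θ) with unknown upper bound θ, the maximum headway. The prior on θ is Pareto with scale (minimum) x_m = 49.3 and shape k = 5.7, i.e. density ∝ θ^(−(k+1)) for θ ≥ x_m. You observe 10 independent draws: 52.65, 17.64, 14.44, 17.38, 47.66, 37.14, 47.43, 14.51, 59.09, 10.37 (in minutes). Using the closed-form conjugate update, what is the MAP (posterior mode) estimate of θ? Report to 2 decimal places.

59.09

A Pareto(scale x_m, shape k) prior on the upper bound θ of Uniform(0, θ) is conjugate: posterior is Pareto(max(x_m, max xᵢ), k + n).
Sample maximum = 59.09; prior scale x_m = 49.3 → posterior scale = max = 59.09.
Posterior shape = 5.7 + 10 = 15.7.
The Pareto density is decreasing on [x_m, ∞), so the mode is x_m = 59.09.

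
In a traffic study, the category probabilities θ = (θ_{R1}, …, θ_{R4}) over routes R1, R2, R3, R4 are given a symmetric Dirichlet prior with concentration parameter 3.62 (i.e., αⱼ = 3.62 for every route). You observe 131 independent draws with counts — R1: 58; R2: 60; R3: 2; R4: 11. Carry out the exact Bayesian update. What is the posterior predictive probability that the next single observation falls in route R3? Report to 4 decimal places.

The Dirichlet prior is conjugate to the Multinomial likelihood: each posterior αⱼ = prior αⱼ + observed count nⱼ.
Posterior concentration: (61.62, 63.62, 5.62, 14.62), total = 145.48.
P(next = R3 | data) = α_{R3}/Σα = 0.0386.

0.0386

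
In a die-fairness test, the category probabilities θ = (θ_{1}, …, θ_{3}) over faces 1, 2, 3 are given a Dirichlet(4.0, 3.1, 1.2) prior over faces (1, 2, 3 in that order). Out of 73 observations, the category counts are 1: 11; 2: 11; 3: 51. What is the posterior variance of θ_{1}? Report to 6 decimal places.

0.001828

The Dirichlet prior is conjugate to the Multinomial likelihood: each posterior αⱼ = prior αⱼ + observed count nⱼ.
Posterior concentration: (15.0, 14.1, 52.2), total = 81.3.
Var[θ_j] = α_j(Σα−α_j)/((Σα)²(Σα+1)) = 15.0·66.3/(81.3²·82.3) = 0.001828.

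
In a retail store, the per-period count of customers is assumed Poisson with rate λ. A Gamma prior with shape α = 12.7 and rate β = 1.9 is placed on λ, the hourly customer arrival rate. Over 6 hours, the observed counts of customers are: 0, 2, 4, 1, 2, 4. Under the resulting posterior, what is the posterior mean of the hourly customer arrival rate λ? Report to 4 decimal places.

With a Gamma(shape α, rate β) prior, the Poisson likelihood is conjugate: the posterior is Gamma(α + ΣXᵢ, β + n).
Sum of counts S = 13 over n = 6 hours.
Posterior: Gamma(α+S, β+n) = Gamma(12.7+13, 1.9+6) = Gamma(25.7, 7.9).
Posterior mean = α/β = 25.7/7.9 = 3.2532.

3.2532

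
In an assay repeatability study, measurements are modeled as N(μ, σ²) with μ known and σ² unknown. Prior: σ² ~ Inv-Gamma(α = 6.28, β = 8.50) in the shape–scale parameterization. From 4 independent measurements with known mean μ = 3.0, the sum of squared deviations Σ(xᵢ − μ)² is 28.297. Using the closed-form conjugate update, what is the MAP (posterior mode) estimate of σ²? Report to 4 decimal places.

2.4406

With known mean μ and an Inverse-Gamma(α, β) prior on σ², the Normal likelihood is conjugate: posterior is Inv-Gamma(α + n/2, β + Σ(xᵢ−μ)²/2).
Posterior: Inv-Gamma(6.28 + 4/2, 8.50 + 28.297/2) = Inv-Gamma(8.28, 22.6485).
Mode = β/(α+1) = 22.6485/9.28 = 2.4406.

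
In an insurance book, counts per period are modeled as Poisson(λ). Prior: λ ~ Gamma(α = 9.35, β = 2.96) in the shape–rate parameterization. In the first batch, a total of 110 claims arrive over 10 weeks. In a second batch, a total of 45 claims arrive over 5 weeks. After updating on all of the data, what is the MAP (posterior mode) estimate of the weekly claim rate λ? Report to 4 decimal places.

9.0952

With a Gamma(shape α, rate β) prior, the Poisson likelihood is conjugate: the posterior is Gamma(α + ΣXᵢ, β + n).
After batch 1: Gamma(α+S, β+n) = Gamma(9.35+110, 2.96+10) = Gamma(119.35, 12.96).
After batch 2: Gamma(α+S, β+n) = Gamma(119.35+45, 12.96+5) = Gamma(164.35, 17.96).
Mode of Gamma(α,β) for α≥1 is (α−1)/β = 163.35/17.96 = 9.0952.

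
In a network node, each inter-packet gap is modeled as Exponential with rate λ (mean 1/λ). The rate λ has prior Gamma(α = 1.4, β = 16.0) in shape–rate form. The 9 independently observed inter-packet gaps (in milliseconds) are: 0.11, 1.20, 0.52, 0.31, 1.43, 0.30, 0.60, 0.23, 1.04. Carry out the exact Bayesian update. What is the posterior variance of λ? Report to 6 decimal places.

0.022005

With a Gamma(shape α, rate β) prior on the exponential rate λ, the posterior after n observations with total T = Σxᵢ is Gamma(α+n, β+T).
Sum of observations T = 5.74 milliseconds; n = 9.
Posterior: Gamma(1.4+9, 16.0+5.74) = Gamma(10.4, 21.74).
Var = α/β² = 0.022005.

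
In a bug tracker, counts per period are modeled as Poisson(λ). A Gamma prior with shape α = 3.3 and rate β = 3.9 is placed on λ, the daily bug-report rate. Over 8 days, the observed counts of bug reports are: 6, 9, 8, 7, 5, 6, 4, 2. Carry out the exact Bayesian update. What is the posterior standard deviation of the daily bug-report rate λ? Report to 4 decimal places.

With a Gamma(shape α, rate β) prior, the Poisson likelihood is conjugate: the posterior is Gamma(α + ΣXᵢ, β + n).
Sum of counts S = 47 over n = 8 days.
Posterior: Gamma(α+S, β+n) = Gamma(3.3+47, 3.9+8) = Gamma(50.3, 11.9).
SD = √α/β = √50.3/11.9 = 0.5960.

0.5960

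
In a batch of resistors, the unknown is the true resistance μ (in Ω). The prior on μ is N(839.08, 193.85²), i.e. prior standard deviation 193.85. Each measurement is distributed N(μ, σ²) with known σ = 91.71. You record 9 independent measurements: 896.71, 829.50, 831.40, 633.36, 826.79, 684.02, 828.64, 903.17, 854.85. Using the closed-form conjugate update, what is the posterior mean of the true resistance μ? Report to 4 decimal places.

For Normal data with known variance σ², a Normal(μ₀, σ₀²) prior on μ is conjugate. Posterior precision = 1/σ₀² + n/σ²; posterior mean is the precision-weighted average of μ₀ and x̄.
Σxᵢ = 896.71 + 829.50 + 831.40 + 633.36 + 826.79 + 684.02 + 828.64 + 903.17 + 854.85 = 7288.44, so n·x̄ = 7288.44.
σ₀² = 193.85² = 37577.8225, σ² = 91.71² = 8410.7241; σ² + n·σ₀² = 8410.7241 + 9·37577.8225 = 346611.1266.
Posterior mean = (μ₀/σ₀² + n·x̄/σ²)/(1/σ₀² + n/σ²) = (σ²·μ₀ + σ₀²·n·x̄)/(σ² + n·σ₀²) = (8410.7241·839.08 + 37577.8225·7288.44)/346611.1266 = 280940974.999728/346611.1266 = 810.5365.

810.5365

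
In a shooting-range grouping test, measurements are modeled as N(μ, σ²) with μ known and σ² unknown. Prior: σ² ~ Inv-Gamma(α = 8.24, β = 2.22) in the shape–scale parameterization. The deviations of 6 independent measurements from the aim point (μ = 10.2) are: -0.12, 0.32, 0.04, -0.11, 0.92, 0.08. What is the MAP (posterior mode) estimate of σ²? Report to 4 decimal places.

With known mean μ and an Inverse-Gamma(α, β) prior on σ², the Normal likelihood is conjugate: posterior is Inv-Gamma(α + n/2, β + Σ(xᵢ−μ)²/2).
Σ(xᵢ−μ)² = (-0.12)² + (0.32)² + (0.04)² + (-0.11)² + (0.92)² + (0.08)² = 0.9833.
Posterior: Inv-Gamma(8.24 + 6/2, 2.22 + 0.9833/2) = Inv-Gamma(11.24, 2.71165).
Mode = β/(α+1) = 2.71165/12.24 = 0.2215.

0.2215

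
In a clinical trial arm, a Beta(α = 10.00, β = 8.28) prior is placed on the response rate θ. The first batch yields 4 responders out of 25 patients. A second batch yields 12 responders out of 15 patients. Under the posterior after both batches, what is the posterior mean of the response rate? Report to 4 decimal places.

0.4461

The Beta prior is conjugate to a Binomial/Bernoulli likelihood; the update adds successes to α and failures to β.
After batch 1: Beta(10.00+4, 8.28+21) = Beta(14.00, 29.28).
After batch 2: Beta(14.00+12, 29.28+3) = Beta(26.00, 32.28).
Posterior mean = α/(α+β) = 26.00/58.28 = 0.4461.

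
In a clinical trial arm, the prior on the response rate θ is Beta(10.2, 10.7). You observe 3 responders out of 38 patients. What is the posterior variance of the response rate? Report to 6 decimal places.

The Beta prior is conjugate to a Binomial/Bernoulli likelihood; the update adds successes to α and failures to β.
Posterior: Beta(α+k, β+n−k) = Beta(10.2+3, 10.7+35) = Beta(13.2, 45.7).
Var = αβ/((α+β)²(α+β+1)) = 13.2·45.7/(58.9²·59.9) = 0.002903.

0.002903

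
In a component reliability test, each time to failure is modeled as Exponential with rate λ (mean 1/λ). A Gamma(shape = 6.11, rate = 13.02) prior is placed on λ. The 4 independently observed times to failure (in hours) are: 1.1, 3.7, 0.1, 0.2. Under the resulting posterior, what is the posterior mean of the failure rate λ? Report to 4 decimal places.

With a Gamma(shape α, rate β) prior on the exponential rate λ, the posterior after n observations with total T = Σxᵢ is Gamma(α+n, β+T).
Sum of observations T = 5.1 hours; n = 4.
Posterior: Gamma(6.11+4, 13.02+5.1) = Gamma(10.11, 18.12).
Posterior mean of λ = α/β = 10.11/18.12 = 0.5579.

0.5579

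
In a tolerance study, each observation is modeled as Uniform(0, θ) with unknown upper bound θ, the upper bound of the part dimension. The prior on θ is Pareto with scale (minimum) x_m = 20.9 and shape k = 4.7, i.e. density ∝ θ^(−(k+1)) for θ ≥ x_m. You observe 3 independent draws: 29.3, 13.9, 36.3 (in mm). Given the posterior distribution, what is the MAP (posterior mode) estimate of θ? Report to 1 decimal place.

36.3

A Pareto(scale x_m, shape k) prior on the upper bound θ of Uniform(0, θ) is conjugate: posterior is Pareto(max(x_m, max xᵢ), k + n).
Sample maximum = 36.3; prior scale x_m = 20.9 → posterior scale = max = 36.3.
Posterior shape = 4.7 + 3 = 7.7.
The Pareto density is decreasing on [x_m, ∞), so the mode is x_m = 36.3.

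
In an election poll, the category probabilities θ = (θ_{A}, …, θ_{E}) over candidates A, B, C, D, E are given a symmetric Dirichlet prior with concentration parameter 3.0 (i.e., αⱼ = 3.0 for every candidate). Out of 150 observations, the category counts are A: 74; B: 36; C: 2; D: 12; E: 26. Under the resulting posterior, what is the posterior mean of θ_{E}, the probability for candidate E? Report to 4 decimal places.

The Dirichlet prior is conjugate to the Multinomial likelihood: each posterior αⱼ = prior αⱼ + observed count nⱼ.
Posterior concentration: (77.0, 39.0, 5.0, 15.0, 29.0), total = 165.0.
E[θ_{E}|data] = α_{E}/Σα = 29.0/165.0 = 0.1758.

0.1758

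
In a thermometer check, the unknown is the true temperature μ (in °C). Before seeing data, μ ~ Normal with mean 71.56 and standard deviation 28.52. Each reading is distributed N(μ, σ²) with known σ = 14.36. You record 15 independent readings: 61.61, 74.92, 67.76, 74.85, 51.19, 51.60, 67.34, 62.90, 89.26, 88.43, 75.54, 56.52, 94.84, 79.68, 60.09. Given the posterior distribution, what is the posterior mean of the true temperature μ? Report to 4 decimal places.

70.4540

For Normal data with known variance σ², a Normal(μ₀, σ₀²) prior on μ is conjugate. Posterior precision = 1/σ₀² + n/σ²; posterior mean is the precision-weighted average of μ₀ and x̄.
Σxᵢ = 61.61 + 74.92 + 67.76 + 74.85 + 51.19 + 51.60 + 67.34 + 62.90 + 89.26 + 88.43 + 75.54 + 56.52 + 94.84 + 79.68 + 60.09 = 1056.53, so n·x̄ = 1056.53.
σ₀² = 28.52² = 813.3904, σ² = 14.36² = 206.2096; σ² + n·σ₀² = 206.2096 + 15·813.3904 = 12407.0656.
Posterior mean = (μ₀/σ₀² + n·x̄/σ²)/(1/σ₀² + n/σ²) = (σ²·μ₀ + σ₀²·n·x̄)/(σ² + n·σ₀²) = (206.2096·71.56 + 813.3904·1056.53)/12407.0656 = 874127.718288/12407.0656 = 70.4540.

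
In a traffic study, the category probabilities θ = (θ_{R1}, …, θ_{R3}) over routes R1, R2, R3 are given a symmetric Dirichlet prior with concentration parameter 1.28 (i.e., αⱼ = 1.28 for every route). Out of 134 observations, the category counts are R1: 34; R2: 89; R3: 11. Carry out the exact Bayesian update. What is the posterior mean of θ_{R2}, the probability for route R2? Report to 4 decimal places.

0.6550

The Dirichlet prior is conjugate to the Multinomial likelihood: each posterior αⱼ = prior αⱼ + observed count nⱼ.
Posterior concentration: (35.28, 90.28, 12.28), total = 137.84.
E[θ_{R2}|data] = α_{R2}/Σα = 90.28/137.84 = 0.6550.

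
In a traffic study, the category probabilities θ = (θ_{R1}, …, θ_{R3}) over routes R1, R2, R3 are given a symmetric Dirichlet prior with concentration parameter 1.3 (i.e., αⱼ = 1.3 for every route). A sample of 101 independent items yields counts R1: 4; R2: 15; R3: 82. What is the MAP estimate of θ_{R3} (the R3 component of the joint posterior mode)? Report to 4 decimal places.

0.8077

The Dirichlet prior is conjugate to the Multinomial likelihood: each posterior αⱼ = prior αⱼ + observed count nⱼ.
Posterior concentration: (5.3, 16.3, 83.3), total = 104.9.
Joint mode component: (α_{R3}−1)/(Σα−K) = 82.3/101.9 = 0.8077.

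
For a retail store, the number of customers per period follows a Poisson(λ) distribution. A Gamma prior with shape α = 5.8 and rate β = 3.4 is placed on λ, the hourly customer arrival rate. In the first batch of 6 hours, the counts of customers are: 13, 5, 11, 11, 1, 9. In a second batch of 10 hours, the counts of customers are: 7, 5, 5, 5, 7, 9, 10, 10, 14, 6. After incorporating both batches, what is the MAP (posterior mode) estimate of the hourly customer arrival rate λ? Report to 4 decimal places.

6.8454

With a Gamma(shape α, rate β) prior, the Poisson likelihood is conjugate: the posterior is Gamma(α + ΣXᵢ, β + n).
Batch 1: sum of counts S = 50 over n = 6 hours.
After batch 1: Gamma(α+S, β+n) = Gamma(5.8+50, 3.4+6) = Gamma(55.8, 9.4).
Batch 2: sum of counts S = 78 over n = 10 hours.
After batch 2: Gamma(α+S, β+n) = Gamma(55.8+78, 9.4+10) = Gamma(133.8, 19.4).
Mode of Gamma(α,β) for α≥1 is (α−1)/β = 132.8/19.4 = 6.8454.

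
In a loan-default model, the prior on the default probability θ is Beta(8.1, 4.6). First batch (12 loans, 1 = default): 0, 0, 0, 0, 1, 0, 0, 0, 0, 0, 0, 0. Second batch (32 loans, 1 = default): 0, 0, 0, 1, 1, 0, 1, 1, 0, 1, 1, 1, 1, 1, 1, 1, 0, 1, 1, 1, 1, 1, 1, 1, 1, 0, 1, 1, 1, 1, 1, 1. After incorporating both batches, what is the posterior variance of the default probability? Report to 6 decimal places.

0.004155

The Beta prior is conjugate to a Binomial/Bernoulli likelihood; the update adds successes to α and failures to β.
After batch 1: Beta(8.1+1, 4.6+11) = Beta(9.1, 15.6).
After batch 2: Beta(9.1+25, 15.6+7) = Beta(34.1, 22.6).
Var = αβ/((α+β)²(α+β+1)) = 34.1·22.6/(56.7²·57.7) = 0.004155.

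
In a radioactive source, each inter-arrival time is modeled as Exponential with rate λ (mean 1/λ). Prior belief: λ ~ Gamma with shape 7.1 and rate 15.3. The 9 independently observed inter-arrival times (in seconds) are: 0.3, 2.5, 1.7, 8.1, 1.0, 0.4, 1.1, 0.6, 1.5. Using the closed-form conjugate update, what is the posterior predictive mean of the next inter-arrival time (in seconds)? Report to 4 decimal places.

2.1523

With a Gamma(shape α, rate β) prior on the exponential rate λ, the posterior after n observations with total T = Σxᵢ is Gamma(α+n, β+T).
Sum of observations T = 17.2 seconds; n = 9.
Posterior: Gamma(7.1+9, 15.3+17.2) = Gamma(16.1, 32.5).
The predictive distribution for the next observation is Lomax; its mean is β/(α−1) = 32.5/15.1 = 2.1523.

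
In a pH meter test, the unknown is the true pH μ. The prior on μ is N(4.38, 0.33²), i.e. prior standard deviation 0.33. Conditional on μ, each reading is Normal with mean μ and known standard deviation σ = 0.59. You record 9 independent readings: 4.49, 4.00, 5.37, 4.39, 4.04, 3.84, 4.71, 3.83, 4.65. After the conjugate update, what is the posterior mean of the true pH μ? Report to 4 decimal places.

For Normal data with known variance σ², a Normal(μ₀, σ₀²) prior on μ is conjugate. Posterior precision = 1/σ₀² + n/σ²; posterior mean is the precision-weighted average of μ₀ and x̄.
Σxᵢ = 4.49 + 4.00 + 5.37 + 4.39 + 4.04 + 3.84 + 4.71 + 3.83 + 4.65 = 39.32, so n·x̄ = 39.32.
σ₀² = 0.33² = 0.1089, σ² = 0.59² = 0.3481; σ² + n·σ₀² = 0.3481 + 9·0.1089 = 1.3282.
Posterior mean = (μ₀/σ₀² + n·x̄/σ²)/(1/σ₀² + n/σ²) = (σ²·μ₀ + σ₀²·n·x̄)/(σ² + n·σ₀²) = (0.3481·4.38 + 0.1089·39.32)/1.3282 = 5.806626/1.3282 = 4.3718.

4.3718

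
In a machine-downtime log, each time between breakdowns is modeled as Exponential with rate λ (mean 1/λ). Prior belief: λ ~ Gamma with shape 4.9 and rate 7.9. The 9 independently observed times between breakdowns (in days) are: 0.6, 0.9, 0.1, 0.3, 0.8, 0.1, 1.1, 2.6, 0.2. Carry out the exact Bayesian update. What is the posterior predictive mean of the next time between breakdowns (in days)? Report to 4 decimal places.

With a Gamma(shape α, rate β) prior on the exponential rate λ, the posterior after n observations with total T = Σxᵢ is Gamma(α+n, β+T).
Sum of observations T = 6.7 days; n = 9.
Posterior: Gamma(4.9+9, 7.9+6.7) = Gamma(13.9, 14.6).
The predictive distribution for the next observation is Lomax; its mean is β/(α−1) = 14.6/12.9 = 1.1318.

1.1318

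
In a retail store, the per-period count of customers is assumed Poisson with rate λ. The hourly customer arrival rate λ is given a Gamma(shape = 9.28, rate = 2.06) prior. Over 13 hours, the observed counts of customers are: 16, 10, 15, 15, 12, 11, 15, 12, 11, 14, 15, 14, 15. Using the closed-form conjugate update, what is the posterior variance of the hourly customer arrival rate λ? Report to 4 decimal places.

0.8125

With a Gamma(shape α, rate β) prior, the Poisson likelihood is conjugate: the posterior is Gamma(α + ΣXᵢ, β + n).
Sum of counts S = 175 over n = 13 hours.
Posterior: Gamma(α+S, β+n) = Gamma(9.28+175, 2.06+13) = Gamma(184.28, 15.06).
Var = α/β² = 184.28/15.06² = 0.8125.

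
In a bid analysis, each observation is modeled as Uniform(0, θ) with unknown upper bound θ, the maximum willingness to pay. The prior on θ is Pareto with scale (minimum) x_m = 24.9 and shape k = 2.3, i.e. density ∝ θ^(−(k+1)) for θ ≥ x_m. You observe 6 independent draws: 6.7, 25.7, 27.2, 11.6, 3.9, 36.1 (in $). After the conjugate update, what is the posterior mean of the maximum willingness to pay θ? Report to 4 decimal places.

41.0452

A Pareto(scale x_m, shape k) prior on the upper bound θ of Uniform(0, θ) is conjugate: posterior is Pareto(max(x_m, max xᵢ), k + n).
Sample maximum = 36.1; prior scale x_m = 24.9 → posterior scale = max = 36.1.
Posterior shape = 2.3 + 6 = 8.3.
E[θ|data] = k·x_m/(k−1) = 8.3·36.1/7.3 = 41.0452.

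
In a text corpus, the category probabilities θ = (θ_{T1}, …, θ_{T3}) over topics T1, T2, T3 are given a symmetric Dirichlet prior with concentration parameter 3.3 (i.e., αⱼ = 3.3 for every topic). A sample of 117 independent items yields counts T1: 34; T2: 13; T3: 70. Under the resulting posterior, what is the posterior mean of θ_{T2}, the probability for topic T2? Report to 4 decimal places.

The Dirichlet prior is conjugate to the Multinomial likelihood: each posterior αⱼ = prior αⱼ + observed count nⱼ.
Posterior concentration: (37.3, 16.3, 73.3), total = 126.9.
E[θ_{T2}|data] = α_{T2}/Σα = 16.3/126.9 = 0.1284.

0.1284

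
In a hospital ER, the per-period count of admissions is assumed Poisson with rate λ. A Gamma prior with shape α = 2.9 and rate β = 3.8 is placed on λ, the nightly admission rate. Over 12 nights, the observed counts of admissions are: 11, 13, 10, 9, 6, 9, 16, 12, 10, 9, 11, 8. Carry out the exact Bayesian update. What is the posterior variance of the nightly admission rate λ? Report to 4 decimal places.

With a Gamma(shape α, rate β) prior, the Poisson likelihood is conjugate: the posterior is Gamma(α + ΣXᵢ, β + n).
Sum of counts S = 124 over n = 12 nights.
Posterior: Gamma(α+S, β+n) = Gamma(2.9+124, 3.8+12) = Gamma(126.9, 15.8).
Var = α/β² = 126.9/15.8² = 0.5083.

0.5083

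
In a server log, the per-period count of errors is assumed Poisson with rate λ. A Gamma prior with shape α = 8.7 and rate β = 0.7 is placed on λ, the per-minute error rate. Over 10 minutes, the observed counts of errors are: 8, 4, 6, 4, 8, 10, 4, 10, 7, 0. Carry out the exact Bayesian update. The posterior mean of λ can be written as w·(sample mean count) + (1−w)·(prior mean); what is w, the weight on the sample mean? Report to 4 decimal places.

With a Gamma(shape α, rate β) prior, the Poisson likelihood is conjugate: the posterior is Gamma(α + ΣXᵢ, β + n).
Posterior mean = (α₀+S)/(β₀+n) = [n/(β₀+n)]·(S/n) + [β₀/(β₀+n)]·(α₀/β₀), so only n and β₀ enter the weight.
Weight on data w = n/(β₀+n) = 10/(0.7+10) = 10/10.7 = 0.9346.

0.9346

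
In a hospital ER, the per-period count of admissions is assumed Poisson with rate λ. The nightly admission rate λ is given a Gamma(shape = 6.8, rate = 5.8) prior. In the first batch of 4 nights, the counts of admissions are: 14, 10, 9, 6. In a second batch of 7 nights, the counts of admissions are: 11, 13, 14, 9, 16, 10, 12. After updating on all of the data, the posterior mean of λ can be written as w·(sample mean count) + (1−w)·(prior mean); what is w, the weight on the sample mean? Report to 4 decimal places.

With a Gamma(shape α, rate β) prior, the Poisson likelihood is conjugate: the posterior is Gamma(α + ΣXᵢ, β + n).
Total number of nights: n = 4 + 7 = 11.
Posterior mean = (α₀+S)/(β₀+n) = [n/(β₀+n)]·(S/n) + [β₀/(β₀+n)]·(α₀/β₀), so only n and β₀ enter the weight.
Weight on data w = n/(β₀+n) = 11/(5.8+11) = 11/16.8 = 0.6548.

0.6548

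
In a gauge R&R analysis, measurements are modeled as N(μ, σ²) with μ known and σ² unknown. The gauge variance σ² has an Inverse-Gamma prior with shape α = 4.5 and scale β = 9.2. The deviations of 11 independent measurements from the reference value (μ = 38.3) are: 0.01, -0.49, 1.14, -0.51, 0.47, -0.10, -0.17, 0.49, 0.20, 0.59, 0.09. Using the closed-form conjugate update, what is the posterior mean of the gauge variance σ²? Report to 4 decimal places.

1.1720

With known mean μ and an Inverse-Gamma(α, β) prior on σ², the Normal likelihood is conjugate: posterior is Inv-Gamma(α + n/2, β + Σ(xᵢ−μ)²/2).
Σ(xᵢ−μ)² = (0.01)² + (-0.49)² + (1.14)² + (-0.51)² + (0.47)² + (-0.10)² + (-0.17)² + (0.49)² + (0.20)² + (0.59)² + (0.09)² = 2.6960.
Posterior: Inv-Gamma(4.5 + 11/2, 9.2 + 2.6960/2) = Inv-Gamma(10.00, 10.54800).
E[σ²|data] = β/(α−1) = 10.54800/9.00 = 1.1720.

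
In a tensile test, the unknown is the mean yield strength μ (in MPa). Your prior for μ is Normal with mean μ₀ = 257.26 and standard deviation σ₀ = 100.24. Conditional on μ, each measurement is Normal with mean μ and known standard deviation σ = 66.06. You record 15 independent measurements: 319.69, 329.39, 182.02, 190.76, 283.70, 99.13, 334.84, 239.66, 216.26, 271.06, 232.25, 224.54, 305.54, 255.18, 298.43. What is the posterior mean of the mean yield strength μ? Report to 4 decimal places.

252.3067

For Normal data with known variance σ², a Normal(μ₀, σ₀²) prior on μ is conjugate. Posterior precision = 1/σ₀² + n/σ²; posterior mean is the precision-weighted average of μ₀ and x̄.
Σxᵢ = 319.69 + 329.39 + 182.02 + 190.76 + 283.70 + 99.13 + 334.84 + 239.66 + 216.26 + 271.06 + 232.25 + 224.54 + 305.54 + 255.18 + 298.43 = 3782.45, so n·x̄ = 3782.45.
σ₀² = 100.24² = 10048.0576, σ² = 66.06² = 4363.9236; σ² + n·σ₀² = 4363.9236 + 15·10048.0576 = 155084.7876.
Posterior mean = (μ₀/σ₀² + n·x̄/σ²)/(1/σ₀² + n/σ²) = (σ²·μ₀ + σ₀²·n·x̄)/(σ² + n·σ₀²) = (4363.9236·257.26 + 10048.0576·3782.45)/155084.7876 = 39128938.454456/155084.7876 = 252.3067.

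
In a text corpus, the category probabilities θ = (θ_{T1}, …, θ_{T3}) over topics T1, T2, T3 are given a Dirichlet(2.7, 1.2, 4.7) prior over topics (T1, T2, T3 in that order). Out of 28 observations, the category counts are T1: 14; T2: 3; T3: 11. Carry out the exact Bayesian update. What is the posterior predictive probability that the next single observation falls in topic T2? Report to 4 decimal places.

The Dirichlet prior is conjugate to the Multinomial likelihood: each posterior αⱼ = prior αⱼ + observed count nⱼ.
Posterior concentration: (16.7, 4.2, 15.7), total = 36.6.
P(next = T2 | data) = α_{T2}/Σα = 0.1148.

0.1148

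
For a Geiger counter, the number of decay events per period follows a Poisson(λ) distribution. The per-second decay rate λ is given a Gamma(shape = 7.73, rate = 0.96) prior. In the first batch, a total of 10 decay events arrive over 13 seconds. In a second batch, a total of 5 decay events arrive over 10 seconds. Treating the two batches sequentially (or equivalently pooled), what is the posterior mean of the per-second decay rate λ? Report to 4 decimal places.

0.9487

With a Gamma(shape α, rate β) prior, the Poisson likelihood is conjugate: the posterior is Gamma(α + ΣXᵢ, β + n).
After batch 1: Gamma(α+S, β+n) = Gamma(7.73+10, 0.96+13) = Gamma(17.73, 13.96).
After batch 2: Gamma(α+S, β+n) = Gamma(17.73+5, 13.96+10) = Gamma(22.73, 23.96).
Posterior mean = α/β = 22.73/23.96 = 0.9487.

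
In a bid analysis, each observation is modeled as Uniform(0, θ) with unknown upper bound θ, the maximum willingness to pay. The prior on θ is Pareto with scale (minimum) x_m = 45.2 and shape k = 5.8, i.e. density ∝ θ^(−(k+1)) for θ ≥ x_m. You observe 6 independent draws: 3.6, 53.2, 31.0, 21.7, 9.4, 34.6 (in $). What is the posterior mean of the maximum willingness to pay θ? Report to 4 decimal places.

58.1259

A Pareto(scale x_m, shape k) prior on the upper bound θ of Uniform(0, θ) is conjugate: posterior is Pareto(max(x_m, max xᵢ), k + n).
Sample maximum = 53.2; prior scale x_m = 45.2 → posterior scale = max = 53.2.
Posterior shape = 5.8 + 6 = 11.8.
E[θ|data] = k·x_m/(k−1) = 11.8·53.2/10.8 = 58.1259.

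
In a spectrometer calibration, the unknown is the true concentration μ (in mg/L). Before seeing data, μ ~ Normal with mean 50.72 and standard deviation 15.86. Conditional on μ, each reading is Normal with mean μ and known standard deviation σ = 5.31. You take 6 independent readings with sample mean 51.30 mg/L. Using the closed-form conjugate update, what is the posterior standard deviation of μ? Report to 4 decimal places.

For Normal data with known variance σ², a Normal(μ₀, σ₀²) prior on μ is conjugate. Posterior precision = 1/σ₀² + n/σ²; posterior mean is the precision-weighted average of μ₀ and x̄.
σ₀² = 15.86² = 251.5396, σ² = 5.31² = 28.1961; σ² + n·σ₀² = 28.1961 + 6·251.5396 = 1537.4337.
Posterior precision = 1/σ₀² + n/σ² = 1/251.5396 + 6/28.1961 = (σ² + n·σ₀²)/(σ₀²σ²) = 1537.4337/(251.5396·28.1961); posterior variance σₙ² = σ₀²σ²/(σ² + n·σ₀²) = 251.5396·28.1961/1537.4337 = 4.613165.
Posterior SD = √σₙ² = √(251.5396·28.1961/1537.4337) = 2.1478.

2.1478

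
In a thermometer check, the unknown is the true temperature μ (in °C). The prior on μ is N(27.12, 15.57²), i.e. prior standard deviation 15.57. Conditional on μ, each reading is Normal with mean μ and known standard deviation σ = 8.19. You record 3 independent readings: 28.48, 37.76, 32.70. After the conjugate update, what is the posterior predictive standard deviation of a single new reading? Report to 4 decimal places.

9.3566

For Normal data with known variance σ², a Normal(μ₀, σ₀²) prior on μ is conjugate. Posterior precision = 1/σ₀² + n/σ²; posterior mean is the precision-weighted average of μ₀ and x̄.
σ₀² = 15.57² = 242.4249, σ² = 8.19² = 67.0761; σ² + n·σ₀² = 67.0761 + 3·242.4249 = 794.3508.
Posterior precision = 1/σ₀² + n/σ² = 1/242.4249 + 3/67.0761 = (σ² + n·σ₀²)/(σ₀²σ²) = 794.3508/(242.4249·67.0761); posterior variance σₙ² = σ₀²σ²/(σ² + n·σ₀²) = 242.4249·67.0761/794.3508 = 20.470700.
Predictive variance for one new observation = σₙ² + σ² = 242.4249·67.0761/794.3508 + 67.0761 = σ²·(σ₀² + 794.3508)/794.3508 = 67.0761·1036.7757/794.3508 = 87.546800; SD = √(67.0761·1036.7757/794.3508) = 9.3566.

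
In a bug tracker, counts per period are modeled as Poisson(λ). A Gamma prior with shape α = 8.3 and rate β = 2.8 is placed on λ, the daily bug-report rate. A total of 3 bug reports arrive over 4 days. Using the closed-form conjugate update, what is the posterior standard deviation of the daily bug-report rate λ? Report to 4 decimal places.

With a Gamma(shape α, rate β) prior, the Poisson likelihood is conjugate: the posterior is Gamma(α + ΣXᵢ, β + n).
Posterior: Gamma(α+S, β+n) = Gamma(8.3+3, 2.8+4) = Gamma(11.3, 6.8).
SD = √α/β = √11.3/6.8 = 0.4943.

0.4943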